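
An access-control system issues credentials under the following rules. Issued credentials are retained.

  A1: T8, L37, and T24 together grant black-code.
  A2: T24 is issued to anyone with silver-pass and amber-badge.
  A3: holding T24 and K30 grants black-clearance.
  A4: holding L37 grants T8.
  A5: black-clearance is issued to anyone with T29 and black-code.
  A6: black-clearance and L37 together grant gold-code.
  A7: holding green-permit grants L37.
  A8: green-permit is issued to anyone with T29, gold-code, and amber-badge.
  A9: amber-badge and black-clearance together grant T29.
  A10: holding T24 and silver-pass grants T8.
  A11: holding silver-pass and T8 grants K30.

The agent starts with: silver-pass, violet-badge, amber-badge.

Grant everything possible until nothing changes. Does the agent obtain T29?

Holding silver-pass and amber-badge grants T24 (A2).
Holding T24 and silver-pass grants T8 (A10).
Holding silver-pass and T8 grants K30 (A11).
Holding T24 and K30 grants black-clearance (A3).
Holding amber-badge and black-clearance grants T29 (A9).

Yes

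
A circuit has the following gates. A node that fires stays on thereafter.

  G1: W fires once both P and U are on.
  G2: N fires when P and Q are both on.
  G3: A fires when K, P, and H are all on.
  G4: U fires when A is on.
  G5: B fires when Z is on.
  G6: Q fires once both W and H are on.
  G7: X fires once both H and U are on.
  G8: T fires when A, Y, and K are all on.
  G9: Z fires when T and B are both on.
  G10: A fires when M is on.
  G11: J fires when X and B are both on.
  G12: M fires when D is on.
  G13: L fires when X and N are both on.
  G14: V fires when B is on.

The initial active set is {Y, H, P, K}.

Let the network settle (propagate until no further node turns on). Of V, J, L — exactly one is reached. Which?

K, P, and H are on, so A fires (G3).
A is on, so U fires (G4).
P and U are on, so W fires (G1).
G7: H and U on → X on.
W and H are on, so Q fires (G6).
P and Q are on, so N fires (G2).
X and N are on, so L fires (G13).
J would need X and B (G11), but B never turns on. V would need B (G14), but B never turns on.

L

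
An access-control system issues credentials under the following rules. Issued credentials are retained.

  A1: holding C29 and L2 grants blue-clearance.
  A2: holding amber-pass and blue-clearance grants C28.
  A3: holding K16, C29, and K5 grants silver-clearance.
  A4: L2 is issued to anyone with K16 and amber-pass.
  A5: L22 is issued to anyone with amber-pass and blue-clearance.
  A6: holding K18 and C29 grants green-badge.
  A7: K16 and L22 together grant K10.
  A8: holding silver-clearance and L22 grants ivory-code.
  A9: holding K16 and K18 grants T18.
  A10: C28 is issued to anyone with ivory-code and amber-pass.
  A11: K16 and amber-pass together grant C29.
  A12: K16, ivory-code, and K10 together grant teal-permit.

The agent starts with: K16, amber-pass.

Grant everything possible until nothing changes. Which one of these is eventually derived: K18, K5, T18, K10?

Holding K16 and amber-pass grants C29 (A11).
Holding K16 and amber-pass grants L2 (A4).
Holding C29 and L2 grants blue-clearance (A1).
Holding amber-pass and blue-clearance grants L22 (A5).
Holding K16 and L22 grants K10 (A7).
T18 would need K16 and K18 (A9), but K18 is never granted. No rule produces K18, and it is not given. No rule produces K5, and it is not given.

K10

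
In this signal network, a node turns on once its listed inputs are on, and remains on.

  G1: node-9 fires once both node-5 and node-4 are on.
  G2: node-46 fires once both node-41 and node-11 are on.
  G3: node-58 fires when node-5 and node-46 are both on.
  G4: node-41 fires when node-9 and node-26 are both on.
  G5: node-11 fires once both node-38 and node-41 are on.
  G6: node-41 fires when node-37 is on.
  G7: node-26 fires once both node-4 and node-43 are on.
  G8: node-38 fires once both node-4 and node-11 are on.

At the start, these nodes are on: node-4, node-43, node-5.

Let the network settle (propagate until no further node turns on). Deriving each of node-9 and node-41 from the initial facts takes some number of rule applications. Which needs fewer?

node-9: node-5 and node-4 are on, so node-9 fires (G1). [1 rule application]
node-41: G1: node-5 and node-4 on → node-9 on. node-4 and node-43 are on, so node-26 fires (G7). node-9 and node-26 are on, so node-41 fires (G4). [3 rule applications]
node-9 needs fewer.

node-9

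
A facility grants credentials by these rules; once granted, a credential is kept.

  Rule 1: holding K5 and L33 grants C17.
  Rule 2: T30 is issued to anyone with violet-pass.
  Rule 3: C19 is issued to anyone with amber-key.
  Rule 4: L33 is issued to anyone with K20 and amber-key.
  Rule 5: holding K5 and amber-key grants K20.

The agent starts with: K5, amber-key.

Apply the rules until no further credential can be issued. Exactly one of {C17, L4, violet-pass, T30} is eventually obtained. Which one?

C17

Holding K5 and amber-key grants K20 (Rule 5).
Holding K20 and amber-key grants L33 (Rule 4).
Holding K5 and L33 grants C17 (Rule 1).
No rule produces L4, and it is not given. No rule produces violet-pass, and it is not given. T30 would need violet-pass (Rule 2), but violet-pass is never granted.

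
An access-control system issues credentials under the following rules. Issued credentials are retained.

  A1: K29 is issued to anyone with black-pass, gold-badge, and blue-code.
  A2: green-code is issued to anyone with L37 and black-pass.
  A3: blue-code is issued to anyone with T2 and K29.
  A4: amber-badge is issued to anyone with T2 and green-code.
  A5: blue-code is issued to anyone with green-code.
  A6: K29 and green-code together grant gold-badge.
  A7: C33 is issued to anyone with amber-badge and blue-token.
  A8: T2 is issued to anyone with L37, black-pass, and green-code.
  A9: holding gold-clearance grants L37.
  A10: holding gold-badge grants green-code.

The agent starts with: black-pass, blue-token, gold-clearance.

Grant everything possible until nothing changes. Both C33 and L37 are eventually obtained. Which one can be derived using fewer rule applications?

L37: Holding gold-clearance grants L37 (A9). [1 rule application]
C33: Holding gold-clearance grants L37 (A9). Holding L37 and black-pass grants green-code (A2). Holding L37, black-pass, and green-code grants T2 (A8). Holding T2 and green-code grants amber-badge (A4). Holding amber-badge and blue-token grants C33 (A7). [5 rule applications]
L37 needs fewer.

L37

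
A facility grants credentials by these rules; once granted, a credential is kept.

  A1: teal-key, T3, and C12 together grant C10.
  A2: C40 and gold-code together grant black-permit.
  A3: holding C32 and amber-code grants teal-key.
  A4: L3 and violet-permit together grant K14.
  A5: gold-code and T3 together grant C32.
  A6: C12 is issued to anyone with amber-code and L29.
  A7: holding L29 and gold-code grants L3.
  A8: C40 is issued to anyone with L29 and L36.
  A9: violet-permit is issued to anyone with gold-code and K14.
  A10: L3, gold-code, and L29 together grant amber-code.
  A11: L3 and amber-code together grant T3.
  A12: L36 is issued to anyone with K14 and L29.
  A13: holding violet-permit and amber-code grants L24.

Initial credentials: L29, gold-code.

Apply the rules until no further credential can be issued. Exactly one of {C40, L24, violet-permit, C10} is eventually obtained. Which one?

C10

Holding L29 and gold-code grants L3 (A7).
Holding L3, gold-code, and L29 grants amber-code (A10).
Holding L3 and amber-code grants T3 (A11).
Holding amber-code and L29 grants C12 (A6).
Holding gold-code and T3 grants C32 (A5).
Holding C32 and amber-code grants teal-key (A3).
Holding teal-key, T3, and C12 grants C10 (A1).
C40 would need L29 and L36 (A8), but L36 is never granted. violet-permit would need gold-code and K14 (A9), but K14 is never granted. L24 would need violet-permit and amber-code (A13), but violet-permit is never granted.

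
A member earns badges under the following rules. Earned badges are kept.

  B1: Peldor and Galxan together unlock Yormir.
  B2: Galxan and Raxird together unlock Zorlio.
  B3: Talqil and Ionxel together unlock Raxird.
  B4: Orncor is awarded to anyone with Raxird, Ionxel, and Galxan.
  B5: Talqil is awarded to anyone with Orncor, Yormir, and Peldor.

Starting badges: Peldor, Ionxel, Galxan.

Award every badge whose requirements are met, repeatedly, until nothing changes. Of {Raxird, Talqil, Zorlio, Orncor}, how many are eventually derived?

Raxird would need Talqil and Ionxel (B3), but Talqil is never earned.
Talqil would need Orncor, Yormir, and Peldor (B5), but Orncor is never earned.
Zorlio would need Galxan and Raxird (B2), but Raxird is never earned.
Orncor would need Raxird, Ionxel, and Galxan (B4), but Raxird is never earned.
None of the 4 are reached.

0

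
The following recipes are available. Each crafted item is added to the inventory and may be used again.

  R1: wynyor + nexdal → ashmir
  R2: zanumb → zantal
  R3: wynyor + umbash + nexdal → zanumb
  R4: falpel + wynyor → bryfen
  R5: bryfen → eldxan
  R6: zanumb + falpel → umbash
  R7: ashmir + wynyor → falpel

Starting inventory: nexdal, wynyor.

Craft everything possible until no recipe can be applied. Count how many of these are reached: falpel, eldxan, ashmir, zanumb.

3

wynyor + nexdal → ashmir (R1).
ashmir + wynyor → falpel (R7).
Using R4, falpel and wynyor make bryfen.
Using R5, bryfen makes eldxan.
falpel: reached.
eldxan: reached.
ashmir: reached.
zanumb would need wynyor, umbash, and nexdal (R3), but umbash is never obtained.
Reached: falpel, eldxan, and ashmir — 3 of the 4.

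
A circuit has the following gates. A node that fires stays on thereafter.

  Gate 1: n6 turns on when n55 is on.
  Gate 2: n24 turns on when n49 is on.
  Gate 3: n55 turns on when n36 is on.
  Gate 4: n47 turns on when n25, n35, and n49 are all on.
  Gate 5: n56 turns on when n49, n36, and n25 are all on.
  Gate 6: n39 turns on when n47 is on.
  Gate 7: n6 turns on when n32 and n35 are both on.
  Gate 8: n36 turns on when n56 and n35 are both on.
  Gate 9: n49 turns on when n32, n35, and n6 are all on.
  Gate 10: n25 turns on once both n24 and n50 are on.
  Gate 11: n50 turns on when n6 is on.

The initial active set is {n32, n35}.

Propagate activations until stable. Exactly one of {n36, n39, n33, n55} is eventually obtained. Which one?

n39

Gate 7: n32 and n35 on → n6 on.
Gate 9: n32, n35, and n6 on → n49 on.
n6 is on, so n50 turns on (Gate 11).
Gate 2: n49 on → n24 on.
Gate 10: n24 and n50 on → n25 on.
n25, n35, and n49 are on, so n47 turns on (Gate 4).
Gate 6: n47 on → n39 on.
No rule produces n33, and it is not given. n36 would need n56 and n35 (Gate 8), but n56 never turns on. n55 would need n36 (Gate 3), but n36 never turns on.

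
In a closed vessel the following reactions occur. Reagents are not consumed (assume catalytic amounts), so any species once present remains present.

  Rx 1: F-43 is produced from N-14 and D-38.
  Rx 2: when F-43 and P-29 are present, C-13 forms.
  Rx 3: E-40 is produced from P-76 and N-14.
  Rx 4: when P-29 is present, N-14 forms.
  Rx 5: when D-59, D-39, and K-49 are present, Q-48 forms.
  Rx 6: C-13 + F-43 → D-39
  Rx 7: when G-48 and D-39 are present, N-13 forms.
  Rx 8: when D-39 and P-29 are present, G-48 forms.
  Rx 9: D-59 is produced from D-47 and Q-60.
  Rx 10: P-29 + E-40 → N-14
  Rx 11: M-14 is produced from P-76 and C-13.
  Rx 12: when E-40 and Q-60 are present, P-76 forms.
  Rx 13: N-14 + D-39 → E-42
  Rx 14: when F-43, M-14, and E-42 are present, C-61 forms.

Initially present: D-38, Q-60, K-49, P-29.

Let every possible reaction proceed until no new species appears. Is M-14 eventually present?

No

M-14 would need P-76 and C-13 (Rx 11), but P-76 never forms.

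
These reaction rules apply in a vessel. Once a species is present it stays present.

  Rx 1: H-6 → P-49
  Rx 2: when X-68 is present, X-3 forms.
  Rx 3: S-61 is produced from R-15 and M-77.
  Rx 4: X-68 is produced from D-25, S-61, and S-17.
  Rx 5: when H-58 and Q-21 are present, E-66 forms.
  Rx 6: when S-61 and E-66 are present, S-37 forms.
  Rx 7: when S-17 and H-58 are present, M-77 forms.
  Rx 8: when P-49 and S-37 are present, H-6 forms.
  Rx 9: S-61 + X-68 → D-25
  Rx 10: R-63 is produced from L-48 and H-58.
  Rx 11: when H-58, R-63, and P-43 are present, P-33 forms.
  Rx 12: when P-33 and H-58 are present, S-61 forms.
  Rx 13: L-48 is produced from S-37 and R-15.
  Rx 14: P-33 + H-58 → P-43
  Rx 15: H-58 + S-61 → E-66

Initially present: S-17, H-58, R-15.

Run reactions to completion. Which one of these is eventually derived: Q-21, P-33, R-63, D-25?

S-17 and H-58 present → M-77 forms (Rx 7).
R-15 and M-77 present → S-61 forms (Rx 3).
H-58 and S-61 present → E-66 forms (Rx 15).
S-61 and E-66 present → S-37 forms (Rx 6).
S-37 and R-15 present → L-48 forms (Rx 13).
L-48 and H-58 present → R-63 forms (Rx 10).
P-33 would need H-58, R-63, and P-43 (Rx 11), but P-43 never forms. No rule produces Q-21, and it is not given. D-25 would need S-61 and X-68 (Rx 9), but X-68 never forms.

R-63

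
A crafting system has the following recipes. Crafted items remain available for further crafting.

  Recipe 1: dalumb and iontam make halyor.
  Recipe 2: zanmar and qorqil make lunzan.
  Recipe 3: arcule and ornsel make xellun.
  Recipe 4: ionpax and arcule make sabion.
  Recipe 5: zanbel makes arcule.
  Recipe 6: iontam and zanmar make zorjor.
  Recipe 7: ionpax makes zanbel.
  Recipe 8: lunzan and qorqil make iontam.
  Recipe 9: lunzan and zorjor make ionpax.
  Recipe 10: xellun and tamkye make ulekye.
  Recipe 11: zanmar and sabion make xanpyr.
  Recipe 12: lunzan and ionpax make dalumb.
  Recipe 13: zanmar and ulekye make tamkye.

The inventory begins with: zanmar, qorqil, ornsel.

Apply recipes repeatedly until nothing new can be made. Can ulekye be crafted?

No

ulekye would need xellun and tamkye (Recipe 10), but tamkye is never obtained.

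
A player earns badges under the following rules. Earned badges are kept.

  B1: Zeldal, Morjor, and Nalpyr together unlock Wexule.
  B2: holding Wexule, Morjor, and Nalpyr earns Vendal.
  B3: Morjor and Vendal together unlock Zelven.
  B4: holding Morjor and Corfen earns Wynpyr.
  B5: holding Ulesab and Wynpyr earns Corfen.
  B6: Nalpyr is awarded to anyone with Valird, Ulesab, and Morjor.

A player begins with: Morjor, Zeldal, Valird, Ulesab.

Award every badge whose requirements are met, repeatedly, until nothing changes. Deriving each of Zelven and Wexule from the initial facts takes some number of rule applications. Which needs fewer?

Wexule: With Valird, Ulesab, and Morjor, Nalpyr is earned (B6). With Zeldal, Morjor, and Nalpyr, Wexule is earned (B1). [2 rule applications]
Zelven: With Valird, Ulesab, and Morjor, Nalpyr is earned (B6). With Zeldal, Morjor, and Nalpyr, Wexule is earned (B1). With Wexule, Morjor, and Nalpyr, Vendal is earned (B2). With Morjor and Vendal, Zelven is earned (B3). [4 rule applications]
Wexule needs fewer.

Wexule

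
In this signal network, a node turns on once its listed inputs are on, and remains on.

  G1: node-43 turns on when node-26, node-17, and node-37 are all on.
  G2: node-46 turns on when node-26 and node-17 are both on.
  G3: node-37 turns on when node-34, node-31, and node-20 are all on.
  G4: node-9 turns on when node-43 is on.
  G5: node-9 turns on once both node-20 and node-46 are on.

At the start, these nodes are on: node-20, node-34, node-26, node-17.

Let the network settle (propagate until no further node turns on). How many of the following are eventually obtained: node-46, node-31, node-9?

node-26 and node-17 are on, so node-46 turns on (G2).
node-20 and node-46 are on, so node-9 turns on (G5).
node-46: reached.
No rule produces node-31, and it is not given.
node-9: reached.
Reached: node-46 and node-9 — 2 of the 3.

2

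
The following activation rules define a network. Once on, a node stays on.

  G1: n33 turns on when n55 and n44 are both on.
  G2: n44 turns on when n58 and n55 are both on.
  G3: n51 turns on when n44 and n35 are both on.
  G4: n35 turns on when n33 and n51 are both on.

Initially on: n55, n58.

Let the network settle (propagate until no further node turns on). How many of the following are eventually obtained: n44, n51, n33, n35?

2

G2: n58 and n55 on → n44 on.
n55 and n44 are on, so n33 turns on (G1).
n44: reached.
n51 would need n44 and n35 (G3), but n35 never turns on.
n33: reached.
n35 would need n33 and n51 (G4), but n51 never turns on.
Reached: n44 and n33 — 2 of the 4.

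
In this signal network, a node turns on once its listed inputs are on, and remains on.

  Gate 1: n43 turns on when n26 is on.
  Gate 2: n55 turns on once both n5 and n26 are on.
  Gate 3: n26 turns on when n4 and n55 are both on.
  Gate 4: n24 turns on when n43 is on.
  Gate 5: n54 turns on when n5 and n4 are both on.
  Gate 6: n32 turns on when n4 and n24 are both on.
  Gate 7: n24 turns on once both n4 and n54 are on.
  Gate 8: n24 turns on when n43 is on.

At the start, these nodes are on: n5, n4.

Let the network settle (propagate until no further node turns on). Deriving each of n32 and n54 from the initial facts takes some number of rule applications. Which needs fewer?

n54: Gate 5: n5 and n4 on → n54 on. [1 rule application]
n32: n5 and n4 are on, so n54 turns on (Gate 5). Gate 7: n4 and n54 on → n24 on. n4 and n24 are on, so n32 turns on (Gate 6). [3 rule applications]
n54 needs fewer.

n54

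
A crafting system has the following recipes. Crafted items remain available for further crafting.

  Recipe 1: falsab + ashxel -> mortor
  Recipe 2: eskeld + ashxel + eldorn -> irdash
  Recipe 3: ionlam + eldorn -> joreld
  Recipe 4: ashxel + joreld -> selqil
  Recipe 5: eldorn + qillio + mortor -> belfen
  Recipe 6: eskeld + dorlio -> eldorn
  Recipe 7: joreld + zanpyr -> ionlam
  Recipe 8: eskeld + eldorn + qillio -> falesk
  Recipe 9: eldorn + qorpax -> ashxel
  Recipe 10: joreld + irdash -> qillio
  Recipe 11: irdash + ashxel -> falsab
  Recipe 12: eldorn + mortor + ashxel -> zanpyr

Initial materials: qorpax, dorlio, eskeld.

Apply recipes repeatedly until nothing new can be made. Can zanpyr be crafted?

Yes

eskeld + dorlio -> eldorn (Recipe 6).
eldorn + qorpax -> ashxel (Recipe 9).
eskeld + ashxel + eldorn -> irdash (Recipe 2).
Using Recipe 11, irdash and ashxel make falsab.
falsab + ashxel -> mortor (Recipe 1).
eldorn + mortor + ashxel -> zanpyr (Recipe 12).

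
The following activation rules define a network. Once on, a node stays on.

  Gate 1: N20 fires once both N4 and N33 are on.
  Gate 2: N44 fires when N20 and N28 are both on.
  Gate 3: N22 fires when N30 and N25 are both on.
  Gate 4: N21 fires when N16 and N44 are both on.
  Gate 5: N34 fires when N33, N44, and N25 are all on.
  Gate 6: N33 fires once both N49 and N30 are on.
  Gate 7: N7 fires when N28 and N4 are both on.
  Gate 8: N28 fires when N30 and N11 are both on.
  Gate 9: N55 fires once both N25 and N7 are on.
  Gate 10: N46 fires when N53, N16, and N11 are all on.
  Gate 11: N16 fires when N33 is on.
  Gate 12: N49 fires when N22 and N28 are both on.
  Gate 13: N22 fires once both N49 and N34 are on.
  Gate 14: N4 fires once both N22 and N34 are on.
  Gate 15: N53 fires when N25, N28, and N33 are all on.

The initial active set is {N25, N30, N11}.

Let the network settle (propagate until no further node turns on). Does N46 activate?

N30 and N11 are on, so N28 fires (Gate 8).
N30 and N25 are on, so N22 fires (Gate 3).
Gate 12: N22 and N28 on → N49 on.
Gate 6: N49 and N30 on → N33 on.
Gate 15: N25, N28, and N33 on → N53 on.
N33 is on, so N16 fires (Gate 11).
Gate 10: N53, N16, and N11 on → N46 on.

Yes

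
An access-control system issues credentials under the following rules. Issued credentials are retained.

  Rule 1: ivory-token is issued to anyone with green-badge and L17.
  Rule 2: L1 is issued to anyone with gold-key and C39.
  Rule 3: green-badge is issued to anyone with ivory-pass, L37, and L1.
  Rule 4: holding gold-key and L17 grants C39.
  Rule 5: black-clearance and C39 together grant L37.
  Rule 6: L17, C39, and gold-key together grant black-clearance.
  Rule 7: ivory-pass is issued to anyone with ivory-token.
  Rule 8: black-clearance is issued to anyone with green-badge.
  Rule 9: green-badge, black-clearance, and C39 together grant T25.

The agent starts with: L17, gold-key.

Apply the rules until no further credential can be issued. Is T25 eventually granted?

T25 would need green-badge, black-clearance, and C39 (Rule 9), but green-badge is never granted.

No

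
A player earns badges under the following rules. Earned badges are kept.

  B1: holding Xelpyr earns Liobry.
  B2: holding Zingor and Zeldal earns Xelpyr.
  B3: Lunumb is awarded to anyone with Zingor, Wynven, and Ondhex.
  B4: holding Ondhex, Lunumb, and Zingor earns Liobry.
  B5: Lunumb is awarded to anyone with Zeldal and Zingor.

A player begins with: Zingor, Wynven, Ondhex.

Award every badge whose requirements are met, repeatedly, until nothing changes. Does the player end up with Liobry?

Yes

With Zingor, Wynven, and Ondhex, Lunumb is earned (B3).
With Ondhex, Lunumb, and Zingor, Liobry is earned (B4).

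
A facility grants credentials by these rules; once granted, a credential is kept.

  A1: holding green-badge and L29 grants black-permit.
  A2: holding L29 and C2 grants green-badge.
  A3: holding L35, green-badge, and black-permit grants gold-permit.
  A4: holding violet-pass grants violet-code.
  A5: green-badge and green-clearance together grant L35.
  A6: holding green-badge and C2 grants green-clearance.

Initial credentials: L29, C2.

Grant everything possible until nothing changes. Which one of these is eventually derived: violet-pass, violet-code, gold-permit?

gold-permit

Holding L29 and C2 grants green-badge (A2).
Holding green-badge and L29 grants black-permit (A1).
Holding green-badge and C2 grants green-clearance (A6).
Holding green-badge and green-clearance grants L35 (A5).
Holding L35, green-badge, and black-permit grants gold-permit (A3).
violet-code would need violet-pass (A4), but violet-pass is never granted. No rule produces violet-pass, and it is not given.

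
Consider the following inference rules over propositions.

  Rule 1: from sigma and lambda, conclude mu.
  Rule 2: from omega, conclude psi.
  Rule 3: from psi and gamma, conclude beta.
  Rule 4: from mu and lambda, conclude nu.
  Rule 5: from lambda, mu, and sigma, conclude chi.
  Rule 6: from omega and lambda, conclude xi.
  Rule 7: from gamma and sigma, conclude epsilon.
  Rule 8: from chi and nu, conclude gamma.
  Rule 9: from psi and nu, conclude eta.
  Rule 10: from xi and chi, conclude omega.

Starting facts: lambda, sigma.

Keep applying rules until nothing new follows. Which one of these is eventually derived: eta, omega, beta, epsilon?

epsilon

sigma and lambda hold, so mu follows (Rule 1).
From lambda, mu, and sigma, Rule 5 gives chi.
From mu and lambda, Rule 4 gives nu.
From chi and nu, Rule 8 gives gamma.
From gamma and sigma, Rule 7 gives epsilon.
eta would need psi and nu (Rule 9), but psi is never established. beta would need psi and gamma (Rule 3), but psi is never established. omega would need xi and chi (Rule 10), but xi is never established.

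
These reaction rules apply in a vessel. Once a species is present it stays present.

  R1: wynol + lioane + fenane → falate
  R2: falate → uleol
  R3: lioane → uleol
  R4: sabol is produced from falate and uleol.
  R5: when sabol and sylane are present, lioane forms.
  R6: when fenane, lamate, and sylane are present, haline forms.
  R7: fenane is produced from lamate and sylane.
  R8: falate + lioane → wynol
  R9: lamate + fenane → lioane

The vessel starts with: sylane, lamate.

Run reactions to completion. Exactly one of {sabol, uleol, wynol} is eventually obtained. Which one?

uleol

lamate and sylane present → fenane forms (R7).
lamate and fenane present → lioane forms (R9).
lioane present → uleol forms (R3).
wynol would need falate and lioane (R8), but falate never forms. sabol would need falate and uleol (R4), but falate never forms.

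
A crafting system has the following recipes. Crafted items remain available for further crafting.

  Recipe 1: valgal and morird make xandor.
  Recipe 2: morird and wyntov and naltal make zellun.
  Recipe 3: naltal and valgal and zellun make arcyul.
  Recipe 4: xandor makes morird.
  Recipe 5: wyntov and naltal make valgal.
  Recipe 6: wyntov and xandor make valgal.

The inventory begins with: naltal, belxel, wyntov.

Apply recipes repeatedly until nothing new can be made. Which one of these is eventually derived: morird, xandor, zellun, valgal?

wyntov and naltal → valgal (Recipe 5).
morird would need xandor (Recipe 4), but xandor is never obtained. xandor would need valgal and morird (Recipe 1), but morird is never obtained. zellun would need morird, wyntov, and naltal (Recipe 2), but morird is never obtained.

valgal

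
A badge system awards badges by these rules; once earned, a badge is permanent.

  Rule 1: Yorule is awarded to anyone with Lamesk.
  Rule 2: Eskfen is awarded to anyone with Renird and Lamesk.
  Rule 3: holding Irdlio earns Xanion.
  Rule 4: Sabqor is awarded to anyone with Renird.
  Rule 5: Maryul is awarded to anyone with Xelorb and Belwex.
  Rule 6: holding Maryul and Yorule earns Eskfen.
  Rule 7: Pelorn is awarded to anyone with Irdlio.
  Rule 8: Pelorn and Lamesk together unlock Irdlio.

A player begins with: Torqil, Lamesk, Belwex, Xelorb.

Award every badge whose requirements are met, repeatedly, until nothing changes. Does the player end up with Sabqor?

Sabqor would need Renird (Rule 4), but Renird is never earned.

No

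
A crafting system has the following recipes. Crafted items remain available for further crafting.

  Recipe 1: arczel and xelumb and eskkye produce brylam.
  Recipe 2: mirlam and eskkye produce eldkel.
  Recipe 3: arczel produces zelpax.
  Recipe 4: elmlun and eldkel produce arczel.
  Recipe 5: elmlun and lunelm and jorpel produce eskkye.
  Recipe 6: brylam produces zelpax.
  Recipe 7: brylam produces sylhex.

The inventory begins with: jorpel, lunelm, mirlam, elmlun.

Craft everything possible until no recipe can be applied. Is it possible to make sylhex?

No

sylhex would need brylam (Recipe 7), but brylam is never obtained.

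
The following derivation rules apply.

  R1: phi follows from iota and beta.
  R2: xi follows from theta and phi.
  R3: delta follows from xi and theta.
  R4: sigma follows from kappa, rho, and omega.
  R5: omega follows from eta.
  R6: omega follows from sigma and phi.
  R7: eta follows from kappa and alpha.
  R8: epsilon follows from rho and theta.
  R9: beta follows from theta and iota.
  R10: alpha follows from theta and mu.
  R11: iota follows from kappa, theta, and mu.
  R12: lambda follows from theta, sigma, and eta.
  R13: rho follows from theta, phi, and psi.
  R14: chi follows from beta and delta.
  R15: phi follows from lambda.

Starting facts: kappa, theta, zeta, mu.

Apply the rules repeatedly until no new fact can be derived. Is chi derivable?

kappa, theta, and mu hold, so iota follows (R11).
theta and iota hold, so beta follows (R9).
From iota and beta, R1 gives phi.
From theta and phi, R2 gives xi.
From xi and theta, R3 gives delta.
From beta and delta, R14 gives chi.

Yes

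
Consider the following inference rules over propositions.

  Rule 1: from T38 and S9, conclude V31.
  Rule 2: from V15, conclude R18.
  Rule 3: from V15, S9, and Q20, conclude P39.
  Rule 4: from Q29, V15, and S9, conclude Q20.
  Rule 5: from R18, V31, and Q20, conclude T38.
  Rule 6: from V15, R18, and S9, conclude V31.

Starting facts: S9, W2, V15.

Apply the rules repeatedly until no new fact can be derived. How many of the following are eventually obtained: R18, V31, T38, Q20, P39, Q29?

2

V15 holds, so R18 follows (Rule 2).
V15, R18, and S9 hold, so V31 follows (Rule 6).
R18: reached.
V31: reached.
T38 would need R18, V31, and Q20 (Rule 5), but Q20 is never established.
Q20 would need Q29, V15, and S9 (Rule 4), but Q29 is never established.
P39 would need V15, S9, and Q20 (Rule 3), but Q20 is never established.
No rule produces Q29, and it is not given.
Reached: R18 and V31 — 2 of the 6.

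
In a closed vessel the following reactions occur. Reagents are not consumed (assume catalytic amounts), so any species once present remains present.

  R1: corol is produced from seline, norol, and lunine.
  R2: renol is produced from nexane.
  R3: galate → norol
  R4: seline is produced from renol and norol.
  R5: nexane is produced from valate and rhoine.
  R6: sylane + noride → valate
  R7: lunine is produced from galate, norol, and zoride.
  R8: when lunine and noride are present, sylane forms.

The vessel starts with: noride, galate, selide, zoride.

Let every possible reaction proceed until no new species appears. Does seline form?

No

seline would need renol and norol (R4), but renol never forms.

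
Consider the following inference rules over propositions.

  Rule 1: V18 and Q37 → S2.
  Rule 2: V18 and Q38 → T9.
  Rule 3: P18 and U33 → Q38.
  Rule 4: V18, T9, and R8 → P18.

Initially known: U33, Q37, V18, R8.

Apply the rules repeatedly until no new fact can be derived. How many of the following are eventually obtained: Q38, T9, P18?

0

Q38 would need P18 and U33 (Rule 3), but P18 is never established.
T9 would need V18 and Q38 (Rule 2), but Q38 is never established.
P18 would need V18, T9, and R8 (Rule 4), but T9 is never established.
None of the 3 are reached.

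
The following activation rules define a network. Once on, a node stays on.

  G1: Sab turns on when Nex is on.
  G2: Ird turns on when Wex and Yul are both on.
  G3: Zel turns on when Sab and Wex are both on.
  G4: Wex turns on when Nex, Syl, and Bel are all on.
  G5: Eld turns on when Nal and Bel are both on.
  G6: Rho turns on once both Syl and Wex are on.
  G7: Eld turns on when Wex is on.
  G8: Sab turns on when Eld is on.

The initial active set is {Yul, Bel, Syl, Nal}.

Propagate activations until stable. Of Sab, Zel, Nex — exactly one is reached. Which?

Sab

G5: Nal and Bel on → Eld on.
G8: Eld on → Sab on.
No rule produces Nex, and it is not given. Zel would need Sab and Wex (G3), but Wex never turns on.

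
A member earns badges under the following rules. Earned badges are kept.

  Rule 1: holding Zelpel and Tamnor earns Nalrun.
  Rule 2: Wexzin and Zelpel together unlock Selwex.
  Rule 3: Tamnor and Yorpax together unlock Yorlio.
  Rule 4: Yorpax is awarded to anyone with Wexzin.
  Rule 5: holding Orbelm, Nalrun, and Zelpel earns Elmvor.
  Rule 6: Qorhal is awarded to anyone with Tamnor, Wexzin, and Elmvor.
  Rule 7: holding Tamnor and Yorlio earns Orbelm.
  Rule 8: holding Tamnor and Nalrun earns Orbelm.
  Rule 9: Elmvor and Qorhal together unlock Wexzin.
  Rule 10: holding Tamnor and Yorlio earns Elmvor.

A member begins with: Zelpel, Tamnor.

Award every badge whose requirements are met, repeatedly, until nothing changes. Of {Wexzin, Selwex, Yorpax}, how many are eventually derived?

Wexzin would need Elmvor and Qorhal (Rule 9), but Qorhal is never earned.
Selwex would need Wexzin and Zelpel (Rule 2), but Wexzin is never earned.
Yorpax would need Wexzin (Rule 4), but Wexzin is never earned.
None of the 3 are reached.

0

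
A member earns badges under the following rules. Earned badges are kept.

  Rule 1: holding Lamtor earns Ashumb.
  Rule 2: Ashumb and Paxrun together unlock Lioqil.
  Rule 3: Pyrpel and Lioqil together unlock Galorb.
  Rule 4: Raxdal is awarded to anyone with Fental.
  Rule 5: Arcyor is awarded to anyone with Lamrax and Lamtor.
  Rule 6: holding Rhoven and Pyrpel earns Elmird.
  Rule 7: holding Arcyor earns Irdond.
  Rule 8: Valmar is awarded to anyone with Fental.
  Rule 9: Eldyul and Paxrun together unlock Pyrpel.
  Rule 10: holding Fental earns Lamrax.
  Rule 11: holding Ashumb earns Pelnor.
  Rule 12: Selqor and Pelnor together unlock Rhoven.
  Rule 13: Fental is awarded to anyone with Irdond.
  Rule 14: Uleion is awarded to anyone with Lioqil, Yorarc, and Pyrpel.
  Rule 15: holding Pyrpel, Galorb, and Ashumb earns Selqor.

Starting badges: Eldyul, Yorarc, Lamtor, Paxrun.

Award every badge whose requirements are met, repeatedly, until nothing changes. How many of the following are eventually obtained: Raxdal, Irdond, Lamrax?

0

Raxdal would need Fental (Rule 4), but Fental is never earned.
Irdond would need Arcyor (Rule 7), but Arcyor is never earned.
Lamrax would need Fental (Rule 10), but Fental is never earned.
None of the 3 are reached.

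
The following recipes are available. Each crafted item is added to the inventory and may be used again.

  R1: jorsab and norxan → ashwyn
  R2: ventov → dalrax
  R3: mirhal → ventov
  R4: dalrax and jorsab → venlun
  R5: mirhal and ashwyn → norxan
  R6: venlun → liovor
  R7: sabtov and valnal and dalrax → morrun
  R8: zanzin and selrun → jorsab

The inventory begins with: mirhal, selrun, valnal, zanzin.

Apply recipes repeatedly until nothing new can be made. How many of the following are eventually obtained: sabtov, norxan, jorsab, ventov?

zanzin and selrun → jorsab (R8).
Using R3, mirhal makes ventov.
No rule produces sabtov, and it is not given.
norxan would need mirhal and ashwyn (R5), but ashwyn is never obtained.
jorsab: reached.
ventov: reached.
Reached: jorsab and ventov — 2 of the 4.

2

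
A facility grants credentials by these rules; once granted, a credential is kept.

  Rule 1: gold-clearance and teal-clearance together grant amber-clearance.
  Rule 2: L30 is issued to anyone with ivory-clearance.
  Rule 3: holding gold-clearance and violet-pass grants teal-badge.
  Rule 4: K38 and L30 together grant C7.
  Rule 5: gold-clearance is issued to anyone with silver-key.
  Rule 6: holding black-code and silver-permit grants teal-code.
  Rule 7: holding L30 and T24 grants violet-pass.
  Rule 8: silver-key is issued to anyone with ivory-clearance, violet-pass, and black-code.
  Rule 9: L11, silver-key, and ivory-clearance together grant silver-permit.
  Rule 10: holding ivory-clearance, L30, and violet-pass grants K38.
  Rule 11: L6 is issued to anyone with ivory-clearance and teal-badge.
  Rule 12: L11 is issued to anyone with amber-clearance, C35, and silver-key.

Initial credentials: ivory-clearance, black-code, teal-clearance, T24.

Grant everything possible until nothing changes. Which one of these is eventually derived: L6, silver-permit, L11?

L6

Holding ivory-clearance grants L30 (Rule 2).
Holding L30 and T24 grants violet-pass (Rule 7).
Holding ivory-clearance, violet-pass, and black-code grants silver-key (Rule 8).
Holding silver-key grants gold-clearance (Rule 5).
Holding gold-clearance and violet-pass grants teal-badge (Rule 3).
Holding ivory-clearance and teal-badge grants L6 (Rule 11).
L11 would need amber-clearance, C35, and silver-key (Rule 12), but C35 is never granted. silver-permit would need L11, silver-key, and ivory-clearance (Rule 9), but L11 is never granted.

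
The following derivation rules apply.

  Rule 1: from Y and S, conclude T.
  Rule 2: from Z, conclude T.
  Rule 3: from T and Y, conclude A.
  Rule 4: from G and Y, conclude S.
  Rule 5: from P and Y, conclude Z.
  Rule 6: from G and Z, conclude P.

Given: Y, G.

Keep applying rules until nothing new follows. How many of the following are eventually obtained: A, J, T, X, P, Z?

From G and Y, Rule 4 gives S.
Y and S hold, so T follows (Rule 1).
T and Y hold, so A follows (Rule 3).
A: reached.
No rule produces J, and it is not given.
T: reached.
No rule produces X, and it is not given.
P would need G and Z (Rule 6), but Z is never established.
Z would need P and Y (Rule 5), but P is never established.
Reached: A and T — 2 of the 6.

2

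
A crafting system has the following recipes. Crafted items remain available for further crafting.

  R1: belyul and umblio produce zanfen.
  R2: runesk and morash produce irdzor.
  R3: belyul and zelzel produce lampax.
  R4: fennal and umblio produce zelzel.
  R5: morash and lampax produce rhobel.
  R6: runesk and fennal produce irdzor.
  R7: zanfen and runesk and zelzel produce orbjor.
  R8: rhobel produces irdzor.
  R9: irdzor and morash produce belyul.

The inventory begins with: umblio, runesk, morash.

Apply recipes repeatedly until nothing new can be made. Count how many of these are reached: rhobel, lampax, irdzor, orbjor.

1

Using R2, runesk and morash make irdzor.
rhobel would need morash and lampax (R5), but lampax is never obtained.
lampax would need belyul and zelzel (R3), but zelzel is never obtained.
irdzor: reached.
orbjor would need zanfen, runesk, and zelzel (R7), but zelzel is never obtained.
Reached: irdzor — 1 of the 4.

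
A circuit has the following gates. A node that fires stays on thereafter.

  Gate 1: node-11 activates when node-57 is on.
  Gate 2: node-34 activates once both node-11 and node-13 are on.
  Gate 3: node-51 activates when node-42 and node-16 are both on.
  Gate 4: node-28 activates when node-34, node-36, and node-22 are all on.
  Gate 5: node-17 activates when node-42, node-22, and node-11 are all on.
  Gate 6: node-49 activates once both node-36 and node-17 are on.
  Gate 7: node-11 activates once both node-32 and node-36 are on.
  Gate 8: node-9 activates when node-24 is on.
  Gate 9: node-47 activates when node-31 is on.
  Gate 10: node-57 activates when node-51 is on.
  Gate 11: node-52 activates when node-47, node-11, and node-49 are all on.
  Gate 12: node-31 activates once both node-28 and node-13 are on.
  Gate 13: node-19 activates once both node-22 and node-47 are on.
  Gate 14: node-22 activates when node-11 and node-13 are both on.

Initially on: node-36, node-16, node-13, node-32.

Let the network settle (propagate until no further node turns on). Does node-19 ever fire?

Gate 7: node-32 and node-36 on → node-11 on.
node-11 and node-13 are on, so node-34 activates (Gate 2).
node-11 and node-13 are on, so node-22 activates (Gate 14).
Gate 4: node-34, node-36, and node-22 on → node-28 on.
Gate 12: node-28 and node-13 on → node-31 on.
node-31 is on, so node-47 activates (Gate 9).
Gate 13: node-22 and node-47 on → node-19 on.

Yes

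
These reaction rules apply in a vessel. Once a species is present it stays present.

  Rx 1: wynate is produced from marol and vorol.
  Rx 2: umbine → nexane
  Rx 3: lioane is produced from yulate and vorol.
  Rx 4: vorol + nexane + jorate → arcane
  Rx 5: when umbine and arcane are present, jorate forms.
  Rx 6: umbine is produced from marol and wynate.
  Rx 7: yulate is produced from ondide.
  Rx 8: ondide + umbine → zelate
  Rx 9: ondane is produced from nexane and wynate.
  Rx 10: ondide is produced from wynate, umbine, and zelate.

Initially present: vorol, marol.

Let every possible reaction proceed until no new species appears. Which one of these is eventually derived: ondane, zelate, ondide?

marol and vorol present → wynate forms (Rx 1).
marol and wynate present → umbine forms (Rx 6).
umbine present → nexane forms (Rx 2).
nexane and wynate present → ondane forms (Rx 9).
zelate would need ondide and umbine (Rx 8), but ondide never forms. ondide would need wynate, umbine, and zelate (Rx 10), but zelate never forms.

ondane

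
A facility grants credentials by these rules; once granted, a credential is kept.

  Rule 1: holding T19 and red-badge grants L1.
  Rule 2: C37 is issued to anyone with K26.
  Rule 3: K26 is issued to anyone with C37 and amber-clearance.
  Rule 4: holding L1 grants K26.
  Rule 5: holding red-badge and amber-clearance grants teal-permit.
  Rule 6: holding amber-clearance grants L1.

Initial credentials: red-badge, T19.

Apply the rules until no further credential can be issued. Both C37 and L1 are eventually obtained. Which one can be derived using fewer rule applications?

L1

L1: Holding T19 and red-badge grants L1 (Rule 1). [1 rule application]
C37: Holding T19 and red-badge grants L1 (Rule 1). Holding L1 grants K26 (Rule 4). Holding K26 grants C37 (Rule 2). [3 rule applications]
L1 needs fewer.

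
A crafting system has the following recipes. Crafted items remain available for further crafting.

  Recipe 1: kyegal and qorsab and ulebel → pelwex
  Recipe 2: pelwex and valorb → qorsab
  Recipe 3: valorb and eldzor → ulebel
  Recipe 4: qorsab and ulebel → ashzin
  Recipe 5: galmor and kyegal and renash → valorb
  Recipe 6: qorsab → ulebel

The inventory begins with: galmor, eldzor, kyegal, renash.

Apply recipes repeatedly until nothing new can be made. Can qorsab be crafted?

No

qorsab would need pelwex and valorb (Recipe 2), but pelwex is never obtained.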